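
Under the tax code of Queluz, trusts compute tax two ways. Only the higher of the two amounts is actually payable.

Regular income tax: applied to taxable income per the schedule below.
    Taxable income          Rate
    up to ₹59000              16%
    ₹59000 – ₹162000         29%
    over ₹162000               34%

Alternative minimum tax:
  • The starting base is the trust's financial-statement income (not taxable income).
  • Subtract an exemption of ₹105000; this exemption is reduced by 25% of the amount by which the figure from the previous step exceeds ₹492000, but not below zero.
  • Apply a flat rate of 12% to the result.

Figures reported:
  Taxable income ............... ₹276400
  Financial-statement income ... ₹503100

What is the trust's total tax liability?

Alternative minimum tax:
  Base (financial-statement income): ₹503100
  Exemption: ₹105000 − 25% × (₹503100 − ₹492000) = ₹105000 − ₹2775 = ₹102225
  Base: ₹503100 − ₹102225 = ₹400875
  ₹400875 × 12% = ₹48105

Regular income tax:
  ₹59000 × 16% = ₹9440
  ₹103000 × 29% = ₹29870
  ₹114400 × 34% = ₹38896
  → ₹78206

₹78206 > ₹48105, so the regular income tax governs.

₹78206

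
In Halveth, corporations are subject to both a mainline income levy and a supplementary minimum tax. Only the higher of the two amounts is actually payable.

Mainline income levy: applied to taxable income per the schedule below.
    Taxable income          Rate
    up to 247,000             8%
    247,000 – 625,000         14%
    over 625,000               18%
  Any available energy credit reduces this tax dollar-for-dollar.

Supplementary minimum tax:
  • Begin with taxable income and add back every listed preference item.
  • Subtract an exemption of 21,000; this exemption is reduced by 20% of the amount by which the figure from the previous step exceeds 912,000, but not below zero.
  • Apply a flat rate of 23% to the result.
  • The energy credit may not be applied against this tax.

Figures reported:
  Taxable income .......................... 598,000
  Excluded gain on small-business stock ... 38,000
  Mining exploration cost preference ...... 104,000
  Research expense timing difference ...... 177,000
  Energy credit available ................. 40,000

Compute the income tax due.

206,310

Supplementary minimum tax:
  Adjusted income: 598,000 + 38,000 + 104,000 + 177,000 = 917,000
  Exemption: 21,000 − 20% × (917,000 − 912,000) = 21,000 − 1,000 = 20,000
  Base: 917,000 − 20,000 = 897,000
  897,000 × 23% = 206,310

Mainline income levy:
  247,000 × 8% = 19,760
  351,000 × 14% = 49,140
  → 68,900
  Less energy credit 40,000 → 28,900

206,310 > 28,900, so the supplementary minimum tax is the binding amount.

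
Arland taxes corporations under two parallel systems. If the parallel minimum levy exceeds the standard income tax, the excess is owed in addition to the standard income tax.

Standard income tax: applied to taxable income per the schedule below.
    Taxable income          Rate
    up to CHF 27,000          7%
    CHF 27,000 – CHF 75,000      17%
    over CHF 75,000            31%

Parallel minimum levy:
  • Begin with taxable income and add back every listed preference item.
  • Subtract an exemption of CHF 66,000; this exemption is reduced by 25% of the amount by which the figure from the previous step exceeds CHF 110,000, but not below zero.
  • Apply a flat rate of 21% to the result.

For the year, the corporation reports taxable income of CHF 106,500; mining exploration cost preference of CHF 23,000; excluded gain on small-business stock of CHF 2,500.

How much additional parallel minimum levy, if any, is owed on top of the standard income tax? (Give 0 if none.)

CHF 0

Parallel minimum levy:
  Adjusted income: CHF 106,500 + CHF 23,000 + CHF 2,500 = CHF 132,000
  Exemption: CHF 66,000 − 25% × (CHF 132,000 − CHF 110,000) = CHF 66,000 − CHF 5,500 = CHF 60,500
  Base: CHF 132,000 − CHF 60,500 = CHF 71,500
  CHF 71,500 × 21% = CHF 15,015

Standard income tax:
  CHF 27,000 × 7% = CHF 1,890
  CHF 48,000 × 17% = CHF 8,160
  CHF 31,500 × 31% = CHF 9,765
  → CHF 19,815

CHF 15,015 ≤ CHF 19,815, so no add-on is due.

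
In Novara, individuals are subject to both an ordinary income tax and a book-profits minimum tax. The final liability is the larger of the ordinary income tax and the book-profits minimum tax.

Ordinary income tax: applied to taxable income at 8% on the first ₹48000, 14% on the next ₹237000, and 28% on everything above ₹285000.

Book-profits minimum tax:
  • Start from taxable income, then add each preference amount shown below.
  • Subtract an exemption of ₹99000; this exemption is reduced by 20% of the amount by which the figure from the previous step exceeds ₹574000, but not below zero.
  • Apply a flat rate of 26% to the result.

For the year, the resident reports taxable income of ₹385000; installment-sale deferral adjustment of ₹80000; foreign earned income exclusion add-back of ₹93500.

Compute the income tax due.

Book-profits minimum tax:
  Adjusted income: ₹385000 + ₹80000 + ₹93500 = ₹558500
  Exemption: ₹558500 ≤ ₹574000, so full ₹99000 applies
  Base: ₹558500 − ₹99000 = ₹459500
  ₹459500 × 26% = ₹119470

Ordinary income tax:
  ₹48000 × 8% = ₹3840
  ₹237000 × 14% = ₹33180
  ₹100000 × 28% = ₹28000
  → ₹65020

₹119470 > ₹65020, so the book-profits minimum tax is the binding amount.

₹119470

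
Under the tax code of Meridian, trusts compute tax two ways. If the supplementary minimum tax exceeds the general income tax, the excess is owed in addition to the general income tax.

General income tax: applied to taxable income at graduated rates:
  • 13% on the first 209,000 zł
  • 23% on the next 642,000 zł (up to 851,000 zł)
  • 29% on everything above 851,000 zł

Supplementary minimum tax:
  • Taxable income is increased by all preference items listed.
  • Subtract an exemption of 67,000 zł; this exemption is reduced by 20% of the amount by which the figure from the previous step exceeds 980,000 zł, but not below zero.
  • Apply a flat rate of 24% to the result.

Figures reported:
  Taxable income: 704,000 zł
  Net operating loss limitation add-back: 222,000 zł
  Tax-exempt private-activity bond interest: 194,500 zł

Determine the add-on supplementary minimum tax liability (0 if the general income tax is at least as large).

General income tax:
  209,000 zł × 13% = 27,170 zł
  495,000 zł × 23% = 113,850 zł
  → 141,020 zł

Supplementary minimum tax:
  Adjusted income: 704,000 zł + 222,000 zł + 194,500 zł = 1,120,500 zł
  Exemption: 67,000 zł − 20% × (1,120,500 zł − 980,000 zł) = 67,000 zł − 28,100 zł = 38,900 zł
  Base: 1,120,500 zł − 38,900 zł = 1,081,600 zł
  1,081,600 zł × 24% = 259,584 zł

Excess of supplementary minimum tax over general income tax: 259,584 zł − 141,020 zł = 118,564 zł.

118,564 zł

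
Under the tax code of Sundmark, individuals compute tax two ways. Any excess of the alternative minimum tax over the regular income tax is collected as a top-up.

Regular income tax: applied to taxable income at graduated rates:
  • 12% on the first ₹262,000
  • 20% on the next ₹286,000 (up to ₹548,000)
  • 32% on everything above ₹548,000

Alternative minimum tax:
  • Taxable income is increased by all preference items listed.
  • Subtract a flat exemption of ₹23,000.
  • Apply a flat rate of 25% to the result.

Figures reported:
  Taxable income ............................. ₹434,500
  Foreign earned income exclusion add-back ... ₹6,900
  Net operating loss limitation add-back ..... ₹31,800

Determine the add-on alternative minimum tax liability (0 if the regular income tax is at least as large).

Regular income tax:
  ₹262,000 × 12% = ₹31,440
  ₹172,500 × 20% = ₹34,500
  → ₹65,940

Alternative minimum tax:
  Adjusted income: ₹434,500 + ₹6,900 + ₹31,800 = ₹473,200
  Less exemption ₹23,000 → base ₹450,200
  ₹450,200 × 25% = ₹112,550

Excess of alternative minimum tax over regular income tax: ₹112,550 − ₹65,940 = ₹46,610.

₹46,610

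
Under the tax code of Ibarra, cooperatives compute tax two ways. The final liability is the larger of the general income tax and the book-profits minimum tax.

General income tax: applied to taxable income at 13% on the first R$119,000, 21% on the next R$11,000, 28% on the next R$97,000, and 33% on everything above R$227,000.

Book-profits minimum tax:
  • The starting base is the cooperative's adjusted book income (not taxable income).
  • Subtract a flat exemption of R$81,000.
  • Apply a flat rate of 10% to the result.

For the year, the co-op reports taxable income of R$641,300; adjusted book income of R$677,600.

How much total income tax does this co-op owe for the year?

General income tax:
  R$119,000 × 13% = R$15,470
  R$11,000 × 21% = R$2,310
  R$97,000 × 28% = R$27,160
  R$414,300 × 33% = R$136,719
  → R$181,659

Book-profits minimum tax:
  Base (adjusted book income): R$677,600
  Less exemption R$81,000 → base R$596,600
  R$596,600 × 10% = R$59,660

R$181,659 > R$59,660, so the general income tax governs.

R$181,659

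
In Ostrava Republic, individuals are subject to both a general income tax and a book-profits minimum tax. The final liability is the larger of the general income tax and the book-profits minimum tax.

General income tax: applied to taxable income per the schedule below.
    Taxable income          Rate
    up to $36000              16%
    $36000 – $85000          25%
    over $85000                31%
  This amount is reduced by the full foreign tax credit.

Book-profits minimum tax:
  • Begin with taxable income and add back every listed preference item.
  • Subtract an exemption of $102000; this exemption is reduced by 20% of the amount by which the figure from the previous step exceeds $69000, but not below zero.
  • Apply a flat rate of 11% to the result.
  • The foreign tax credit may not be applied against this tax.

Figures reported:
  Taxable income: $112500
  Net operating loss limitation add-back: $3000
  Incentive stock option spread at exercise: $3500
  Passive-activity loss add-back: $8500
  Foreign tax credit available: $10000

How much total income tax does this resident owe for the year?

$16535

General income tax:
  $36000 × 16% = $5760
  $49000 × 25% = $12250
  $27500 × 31% = $8525
  → $26535
  Less foreign tax credit $10000 → $16535

Book-profits minimum tax:
  Adjusted income: $112500 + $3000 + $3500 + $8500 = $127500
  Exemption: $102000 − 20% × ($127500 − $69000) = $102000 − $11700 = $90300
  Base: $127500 − $90300 = $37200
  $37200 × 11% = $4092

$16535 > $4092, so the general income tax governs.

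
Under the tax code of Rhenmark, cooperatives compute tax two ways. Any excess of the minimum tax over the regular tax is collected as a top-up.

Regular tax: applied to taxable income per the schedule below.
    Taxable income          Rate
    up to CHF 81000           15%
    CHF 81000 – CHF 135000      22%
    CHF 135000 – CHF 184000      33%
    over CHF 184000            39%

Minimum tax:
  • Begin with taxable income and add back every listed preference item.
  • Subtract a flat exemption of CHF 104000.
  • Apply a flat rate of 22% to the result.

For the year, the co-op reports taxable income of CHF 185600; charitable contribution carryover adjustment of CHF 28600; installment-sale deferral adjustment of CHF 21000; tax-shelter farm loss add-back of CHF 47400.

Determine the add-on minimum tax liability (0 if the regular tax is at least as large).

Minimum tax:
  Adjusted income: CHF 185600 + CHF 28600 + CHF 21000 + CHF 47400 = CHF 282600
  Less exemption CHF 104000 → base CHF 178600
  CHF 178600 × 22% = CHF 39292

Regular tax:
  CHF 81000 × 15% = CHF 12150
  CHF 54000 × 22% = CHF 11880
  CHF 49000 × 33% = CHF 16170
  CHF 1600 × 39% = CHF 624
  → CHF 40824

CHF 39292 ≤ CHF 40824, so no add-on is due.

CHF 0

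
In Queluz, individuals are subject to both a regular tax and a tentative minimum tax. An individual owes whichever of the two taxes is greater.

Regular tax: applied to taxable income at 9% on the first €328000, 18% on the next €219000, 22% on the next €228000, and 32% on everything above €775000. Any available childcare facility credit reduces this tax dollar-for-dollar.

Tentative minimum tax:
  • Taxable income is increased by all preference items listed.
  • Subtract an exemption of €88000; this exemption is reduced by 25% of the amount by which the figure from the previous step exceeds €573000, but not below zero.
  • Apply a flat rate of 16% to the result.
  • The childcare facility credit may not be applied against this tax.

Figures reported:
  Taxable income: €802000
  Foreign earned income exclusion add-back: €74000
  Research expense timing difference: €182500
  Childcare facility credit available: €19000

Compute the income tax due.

Tentative minimum tax:
  Adjusted income: €802000 + €74000 + €182500 = €1058500
  Exemption: 25% × (€1058500 − €573000) = €121375 ≥ €88000, so the exemption is fully phased out
  Base: €1058500 − €0 = €1058500
  €1058500 × 16% = €169360

Regular tax:
  €328000 × 9% = €29520
  €219000 × 18% = €39420
  €228000 × 22% = €50160
  €27000 × 32% = €8640
  → €127740
  Less childcare facility credit €19000 → €108740

€169360 > €108740, so the tentative minimum tax is the binding amount.

€169360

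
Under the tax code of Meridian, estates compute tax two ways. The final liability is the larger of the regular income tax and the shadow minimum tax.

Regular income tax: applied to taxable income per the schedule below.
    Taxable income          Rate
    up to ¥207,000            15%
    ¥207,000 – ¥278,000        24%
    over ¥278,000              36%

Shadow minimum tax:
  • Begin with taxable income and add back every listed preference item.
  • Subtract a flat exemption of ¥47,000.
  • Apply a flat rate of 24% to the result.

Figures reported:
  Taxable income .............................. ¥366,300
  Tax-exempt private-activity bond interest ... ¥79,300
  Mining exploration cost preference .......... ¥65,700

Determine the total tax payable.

¥111,432

Shadow minimum tax:
  Adjusted income: ¥366,300 + ¥79,300 + ¥65,700 = ¥511,300
  Less exemption ¥47,000 → base ¥464,300
  ¥464,300 × 24% = ¥111,432

Regular income tax:
  ¥207,000 × 15% = ¥31,050
  ¥71,000 × 24% = ¥17,040
  ¥88,300 × 36% = ¥31,788
  → ¥79,878

¥111,432 > ¥79,878, so the shadow minimum tax is the binding amount.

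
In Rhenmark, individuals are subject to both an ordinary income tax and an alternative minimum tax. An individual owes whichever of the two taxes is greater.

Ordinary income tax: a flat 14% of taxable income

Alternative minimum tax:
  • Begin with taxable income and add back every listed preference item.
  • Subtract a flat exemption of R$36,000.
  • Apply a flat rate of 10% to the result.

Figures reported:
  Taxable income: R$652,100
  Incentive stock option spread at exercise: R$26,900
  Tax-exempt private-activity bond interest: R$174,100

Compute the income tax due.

R$91,294

Ordinary income tax:
  R$652,100 × 14% = R$91,294

Alternative minimum tax:
  Adjusted income: R$652,100 + R$26,900 + R$174,100 = R$853,100
  Less exemption R$36,000 → base R$817,100
  R$817,100 × 10% = R$81,710

R$91,294 > R$81,710, so the ordinary income tax governs.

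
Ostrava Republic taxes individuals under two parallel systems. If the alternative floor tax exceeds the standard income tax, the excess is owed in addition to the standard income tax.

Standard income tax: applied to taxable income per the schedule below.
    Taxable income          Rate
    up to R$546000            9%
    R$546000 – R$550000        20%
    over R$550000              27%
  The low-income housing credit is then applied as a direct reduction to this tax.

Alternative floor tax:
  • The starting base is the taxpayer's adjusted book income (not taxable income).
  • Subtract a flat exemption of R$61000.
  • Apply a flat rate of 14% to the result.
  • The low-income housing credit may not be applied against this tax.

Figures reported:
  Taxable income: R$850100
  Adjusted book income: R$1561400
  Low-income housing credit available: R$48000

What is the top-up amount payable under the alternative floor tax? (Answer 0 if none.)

R$127089

Standard income tax:
  R$546000 × 9% = R$49140
  R$4000 × 20% = R$800
  R$300100 × 27% = R$81027
  → R$130967
  Less low-income housing credit R$48000 → R$82967

Alternative floor tax:
  Base (adjusted book income): R$1561400
  Less exemption R$61000 → base R$1500400
  R$1500400 × 14% = R$210056

Excess of alternative floor tax over standard income tax: R$210056 − R$82967 = R$127089.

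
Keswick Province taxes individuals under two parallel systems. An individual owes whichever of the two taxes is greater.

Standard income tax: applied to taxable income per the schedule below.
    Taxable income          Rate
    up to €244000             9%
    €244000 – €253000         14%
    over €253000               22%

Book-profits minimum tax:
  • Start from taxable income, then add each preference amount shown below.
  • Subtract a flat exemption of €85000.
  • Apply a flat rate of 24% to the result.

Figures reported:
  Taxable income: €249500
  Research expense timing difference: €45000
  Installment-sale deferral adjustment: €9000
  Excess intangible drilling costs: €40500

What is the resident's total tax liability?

Standard income tax:
  €244000 × 9% = €21960
  €5500 × 14% = €770
  → €22730

Book-profits minimum tax:
  Adjusted income: €249500 + €45000 + €9000 + €40500 = €344000
  Less exemption €85000 → base €259000
  €259000 × 24% = €62160

€62160 > €22730, so the book-profits minimum tax is the binding amount.

€62160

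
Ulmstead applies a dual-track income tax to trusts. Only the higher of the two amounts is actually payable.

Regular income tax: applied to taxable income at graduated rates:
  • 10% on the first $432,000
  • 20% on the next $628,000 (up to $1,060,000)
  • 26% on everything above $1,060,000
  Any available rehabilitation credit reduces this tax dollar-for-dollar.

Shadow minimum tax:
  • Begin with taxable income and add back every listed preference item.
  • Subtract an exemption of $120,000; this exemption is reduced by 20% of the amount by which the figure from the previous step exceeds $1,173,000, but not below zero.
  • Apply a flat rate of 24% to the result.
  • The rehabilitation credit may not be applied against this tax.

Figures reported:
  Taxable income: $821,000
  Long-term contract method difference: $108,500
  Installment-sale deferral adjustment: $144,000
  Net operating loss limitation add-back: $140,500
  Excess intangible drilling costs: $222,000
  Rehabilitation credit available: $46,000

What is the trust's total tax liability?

$328,464

Shadow minimum tax:
  Adjusted income: $821,000 + $108,500 + $144,000 + $140,500 + $222,000 = $1,436,000
  Exemption: $120,000 − 20% × ($1,436,000 − $1,173,000) = $120,000 − $52,600 = $67,400
  Base: $1,436,000 − $67,400 = $1,368,600
  $1,368,600 × 24% = $328,464

Regular income tax:
  $432,000 × 10% = $43,200
  $389,000 × 20% = $77,800
  → $121,000
  Less rehabilitation credit $46,000 → $75,000

$328,464 > $75,000, so the shadow minimum tax is the binding amount.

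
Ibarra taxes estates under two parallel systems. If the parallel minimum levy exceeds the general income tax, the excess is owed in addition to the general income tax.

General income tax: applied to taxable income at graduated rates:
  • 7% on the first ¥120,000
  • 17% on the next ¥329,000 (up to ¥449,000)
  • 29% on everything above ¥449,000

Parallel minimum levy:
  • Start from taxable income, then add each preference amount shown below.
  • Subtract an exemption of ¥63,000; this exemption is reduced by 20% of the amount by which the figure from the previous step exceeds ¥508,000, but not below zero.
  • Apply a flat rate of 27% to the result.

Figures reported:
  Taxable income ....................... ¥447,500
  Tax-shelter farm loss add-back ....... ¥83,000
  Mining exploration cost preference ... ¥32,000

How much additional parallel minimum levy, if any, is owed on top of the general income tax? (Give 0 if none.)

¥73,733

General income tax:
  ¥120,000 × 7% = ¥8,400
  ¥327,500 × 17% = ¥55,675
  → ¥64,075

Parallel minimum levy:
  Adjusted income: ¥447,500 + ¥83,000 + ¥32,000 = ¥562,500
  Exemption: ¥63,000 − 20% × (¥562,500 − ¥508,000) = ¥63,000 − ¥10,900 = ¥52,100
  Base: ¥562,500 − ¥52,100 = ¥510,400
  ¥510,400 × 27% = ¥137,808

Excess of parallel minimum levy over general income tax: ¥137,808 − ¥64,075 = ¥73,733.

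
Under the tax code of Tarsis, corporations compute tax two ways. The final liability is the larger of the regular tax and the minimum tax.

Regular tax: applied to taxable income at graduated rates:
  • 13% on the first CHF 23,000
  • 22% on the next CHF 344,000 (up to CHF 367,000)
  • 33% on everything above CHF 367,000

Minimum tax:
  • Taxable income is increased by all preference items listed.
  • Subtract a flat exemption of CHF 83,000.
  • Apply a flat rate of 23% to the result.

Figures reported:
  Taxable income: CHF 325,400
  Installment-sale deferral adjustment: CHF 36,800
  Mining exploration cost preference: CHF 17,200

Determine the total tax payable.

CHF 69,518

Regular tax:
  CHF 23,000 × 13% = CHF 2,990
  CHF 302,400 × 22% = CHF 66,528
  → CHF 69,518

Minimum tax:
  Adjusted income: CHF 325,400 + CHF 36,800 + CHF 17,200 = CHF 379,400
  Less exemption CHF 83,000 → base CHF 296,400
  CHF 296,400 × 23% = CHF 68,172

CHF 69,518 > CHF 68,172, so the regular tax governs.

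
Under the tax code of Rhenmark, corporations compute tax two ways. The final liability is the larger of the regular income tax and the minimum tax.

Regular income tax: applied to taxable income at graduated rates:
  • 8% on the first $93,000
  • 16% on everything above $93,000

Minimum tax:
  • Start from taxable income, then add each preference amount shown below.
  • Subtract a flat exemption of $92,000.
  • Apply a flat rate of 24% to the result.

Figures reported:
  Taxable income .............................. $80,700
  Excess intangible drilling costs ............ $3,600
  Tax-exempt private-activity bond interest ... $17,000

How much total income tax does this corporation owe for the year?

Minimum tax:
  Adjusted income: $80,700 + $3,600 + $17,000 = $101,300
  Less exemption $92,000 → base $9,300
  $9,300 × 24% = $2,232

Regular income tax:
  $80,700 × 8% = $6,456

$6,456 > $2,232, so the regular income tax governs.

$6,456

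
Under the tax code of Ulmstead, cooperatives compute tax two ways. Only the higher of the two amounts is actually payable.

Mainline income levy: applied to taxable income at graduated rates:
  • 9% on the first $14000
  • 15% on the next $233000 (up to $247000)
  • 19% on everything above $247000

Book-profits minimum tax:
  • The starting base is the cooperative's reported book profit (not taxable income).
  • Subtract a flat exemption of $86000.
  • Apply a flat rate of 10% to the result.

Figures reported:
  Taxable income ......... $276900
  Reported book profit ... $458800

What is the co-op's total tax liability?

Mainline income levy:
  $14000 × 9% = $1260
  $233000 × 15% = $34950
  $29900 × 19% = $5681
  → $41891

Book-profits minimum tax:
  Base (reported book profit): $458800
  Less exemption $86000 → base $372800
  $372800 × 10% = $37280

$41891 > $37280, so the mainline income levy governs.

$41891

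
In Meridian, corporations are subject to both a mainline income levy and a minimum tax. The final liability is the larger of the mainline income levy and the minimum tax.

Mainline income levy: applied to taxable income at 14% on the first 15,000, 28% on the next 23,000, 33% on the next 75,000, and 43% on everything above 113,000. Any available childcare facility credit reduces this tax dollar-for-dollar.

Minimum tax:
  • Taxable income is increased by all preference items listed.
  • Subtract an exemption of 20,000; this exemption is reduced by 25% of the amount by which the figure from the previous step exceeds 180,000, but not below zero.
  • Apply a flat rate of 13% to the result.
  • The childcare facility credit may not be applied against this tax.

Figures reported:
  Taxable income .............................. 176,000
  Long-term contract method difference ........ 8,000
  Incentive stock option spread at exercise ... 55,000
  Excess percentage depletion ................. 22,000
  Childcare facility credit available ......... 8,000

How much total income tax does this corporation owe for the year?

52,380

Mainline income levy:
  15,000 × 14% = 2,100
  23,000 × 28% = 6,440
  75,000 × 33% = 24,750
  63,000 × 43% = 27,090
  → 60,380
  Less childcare facility credit 8,000 → 52,380

Minimum tax:
  Adjusted income: 176,000 + 8,000 + 55,000 + 22,000 = 261,000
  Exemption: 25% × (261,000 − 180,000) = 20,250 ≥ 20,000, so the exemption is fully phased out
  Base: 261,000 − 0 = 261,000
  261,000 × 13% = 33,930

52,380 > 33,930, so the mainline income levy governs.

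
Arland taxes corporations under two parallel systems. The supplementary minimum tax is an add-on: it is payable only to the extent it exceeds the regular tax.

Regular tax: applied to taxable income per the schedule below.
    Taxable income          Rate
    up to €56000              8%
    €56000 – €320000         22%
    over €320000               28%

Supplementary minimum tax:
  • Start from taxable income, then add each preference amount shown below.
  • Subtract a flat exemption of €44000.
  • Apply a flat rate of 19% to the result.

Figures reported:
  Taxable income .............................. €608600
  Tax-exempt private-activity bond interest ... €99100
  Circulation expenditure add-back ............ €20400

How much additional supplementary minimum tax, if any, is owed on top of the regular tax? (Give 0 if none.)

Regular tax:
  €56000 × 8% = €4480
  €264000 × 22% = €58080
  €288600 × 28% = €80808
  → €143368

Supplementary minimum tax:
  Adjusted income: €608600 + €99100 + €20400 = €728100
  Less exemption €44000 → base €684100
  €684100 × 19% = €129979

€129979 ≤ €143368, so no add-on is due.

€0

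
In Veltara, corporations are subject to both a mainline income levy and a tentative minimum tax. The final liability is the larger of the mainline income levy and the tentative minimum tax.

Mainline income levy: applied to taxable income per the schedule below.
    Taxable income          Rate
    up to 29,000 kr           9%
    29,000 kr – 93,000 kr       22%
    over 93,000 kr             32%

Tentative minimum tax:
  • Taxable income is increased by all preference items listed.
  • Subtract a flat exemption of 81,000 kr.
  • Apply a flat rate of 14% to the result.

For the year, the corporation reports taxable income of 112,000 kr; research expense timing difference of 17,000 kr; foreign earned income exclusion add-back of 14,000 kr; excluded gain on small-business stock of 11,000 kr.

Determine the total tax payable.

22,770 kr

Mainline income levy:
  29,000 kr × 9% = 2,610 kr
  64,000 kr × 22% = 14,080 kr
  19,000 kr × 32% = 6,080 kr
  → 22,770 kr

Tentative minimum tax:
  Adjusted income: 112,000 kr + 17,000 kr + 14,000 kr + 11,000 kr = 154,000 kr
  Less exemption 81,000 kr → base 73,000 kr
  73,000 kr × 14% = 10,220 kr

22,770 kr > 10,220 kr, so the mainline income levy governs.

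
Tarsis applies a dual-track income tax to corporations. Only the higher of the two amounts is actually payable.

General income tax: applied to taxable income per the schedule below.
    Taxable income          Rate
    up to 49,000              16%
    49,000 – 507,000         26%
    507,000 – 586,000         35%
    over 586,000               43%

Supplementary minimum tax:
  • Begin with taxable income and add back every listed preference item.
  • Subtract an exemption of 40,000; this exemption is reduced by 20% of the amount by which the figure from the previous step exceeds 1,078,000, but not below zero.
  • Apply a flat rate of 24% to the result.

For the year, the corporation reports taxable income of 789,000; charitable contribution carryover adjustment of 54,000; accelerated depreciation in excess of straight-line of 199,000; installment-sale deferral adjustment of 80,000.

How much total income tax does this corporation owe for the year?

General income tax:
  49,000 × 16% = 7,840
  458,000 × 26% = 119,080
  79,000 × 35% = 27,650
  203,000 × 43% = 87,290
  → 241,860

Supplementary minimum tax:
  Adjusted income: 789,000 + 54,000 + 199,000 + 80,000 = 1,122,000
  Exemption: 40,000 − 20% × (1,122,000 − 1,078,000) = 40,000 − 8,800 = 31,200
  Base: 1,122,000 − 31,200 = 1,090,800
  1,090,800 × 24% = 261,792

261,792 > 241,860, so the supplementary minimum tax is the binding amount.

261,792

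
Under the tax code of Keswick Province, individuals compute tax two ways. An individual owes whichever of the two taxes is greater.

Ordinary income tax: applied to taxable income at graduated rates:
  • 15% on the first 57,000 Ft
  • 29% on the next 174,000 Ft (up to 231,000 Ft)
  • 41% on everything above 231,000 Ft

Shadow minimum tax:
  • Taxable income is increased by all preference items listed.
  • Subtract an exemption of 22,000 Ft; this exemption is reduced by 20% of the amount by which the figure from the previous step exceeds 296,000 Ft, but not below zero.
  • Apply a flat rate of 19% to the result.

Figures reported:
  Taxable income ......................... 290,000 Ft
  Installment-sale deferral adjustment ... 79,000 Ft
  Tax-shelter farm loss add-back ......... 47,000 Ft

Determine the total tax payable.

83,200 Ft

Ordinary income tax:
  57,000 Ft × 15% = 8,550 Ft
  174,000 Ft × 29% = 50,460 Ft
  59,000 Ft × 41% = 24,190 Ft
  → 83,200 Ft

Shadow minimum tax:
  Adjusted income: 290,000 Ft + 79,000 Ft + 47,000 Ft = 416,000 Ft
  Exemption: 20% × (416,000 Ft − 296,000 Ft) = 24,000 Ft ≥ 22,000 Ft, so the exemption is fully phased out
  Base: 416,000 Ft − 0 Ft = 416,000 Ft
  416,000 Ft × 19% = 79,040 Ft

83,200 Ft > 79,040 Ft, so the ordinary income tax governs.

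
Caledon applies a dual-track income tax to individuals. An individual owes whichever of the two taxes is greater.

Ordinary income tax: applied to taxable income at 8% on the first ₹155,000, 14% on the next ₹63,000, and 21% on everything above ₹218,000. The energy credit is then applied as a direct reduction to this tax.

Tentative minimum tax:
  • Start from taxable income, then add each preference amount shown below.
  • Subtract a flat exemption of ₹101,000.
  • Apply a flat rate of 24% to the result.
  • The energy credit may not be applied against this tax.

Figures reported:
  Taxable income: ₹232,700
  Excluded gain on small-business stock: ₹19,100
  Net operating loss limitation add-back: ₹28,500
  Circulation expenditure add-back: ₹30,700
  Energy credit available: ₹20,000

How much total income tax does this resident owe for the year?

Tentative minimum tax:
  Adjusted income: ₹232,700 + ₹19,100 + ₹28,500 + ₹30,700 = ₹311,000
  Less exemption ₹101,000 → base ₹210,000
  ₹210,000 × 24% = ₹50,400

Ordinary income tax:
  ₹155,000 × 8% = ₹12,400
  ₹63,000 × 14% = ₹8,820
  ₹14,700 × 21% = ₹3,087
  → ₹24,307
  Less energy credit ₹20,000 → ₹4,307

₹50,400 > ₹4,307, so the tentative minimum tax is the binding amount.

₹50,400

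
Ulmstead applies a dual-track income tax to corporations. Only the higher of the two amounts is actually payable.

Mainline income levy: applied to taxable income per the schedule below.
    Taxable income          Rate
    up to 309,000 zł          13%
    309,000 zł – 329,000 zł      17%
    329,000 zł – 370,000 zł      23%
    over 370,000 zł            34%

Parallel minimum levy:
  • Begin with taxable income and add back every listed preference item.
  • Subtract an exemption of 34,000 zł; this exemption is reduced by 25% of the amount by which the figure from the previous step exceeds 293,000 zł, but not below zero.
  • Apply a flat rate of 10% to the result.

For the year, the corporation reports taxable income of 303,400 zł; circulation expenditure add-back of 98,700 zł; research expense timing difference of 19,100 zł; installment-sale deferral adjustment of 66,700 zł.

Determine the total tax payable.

48,790 zł

Parallel minimum levy:
  Adjusted income: 303,400 zł + 98,700 zł + 19,100 zł + 66,700 zł = 487,900 zł
  Exemption: 25% × (487,900 zł − 293,000 zł) = 48,725 zł ≥ 34,000 zł, so the exemption is fully phased out
  Base: 487,900 zł − 0 zł = 487,900 zł
  487,900 zł × 10% = 48,790 zł

Mainline income levy:
  303,400 zł × 13% = 39,442 zł

48,790 zł > 39,442 zł, so the parallel minimum levy is the binding amount.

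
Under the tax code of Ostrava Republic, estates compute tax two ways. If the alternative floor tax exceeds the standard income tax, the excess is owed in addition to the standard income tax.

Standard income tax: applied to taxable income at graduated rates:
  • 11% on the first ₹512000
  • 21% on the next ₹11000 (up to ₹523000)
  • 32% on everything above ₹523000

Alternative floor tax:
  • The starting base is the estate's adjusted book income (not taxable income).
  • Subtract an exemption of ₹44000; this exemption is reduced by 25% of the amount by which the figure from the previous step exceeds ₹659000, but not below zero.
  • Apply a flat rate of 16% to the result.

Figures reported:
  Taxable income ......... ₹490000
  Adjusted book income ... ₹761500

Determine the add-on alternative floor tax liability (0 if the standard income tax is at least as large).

Standard income tax:
  ₹490000 × 11% = ₹53900

Alternative floor tax:
  Base (adjusted book income): ₹761500
  Exemption: ₹44000 − 25% × (₹761500 − ₹659000) = ₹44000 − ₹25625 = ₹18375
  Base: ₹761500 − ₹18375 = ₹743125
  ₹743125 × 16% = ₹118900

Excess of alternative floor tax over standard income tax: ₹118900 − ₹53900 = ₹65000.

₹65000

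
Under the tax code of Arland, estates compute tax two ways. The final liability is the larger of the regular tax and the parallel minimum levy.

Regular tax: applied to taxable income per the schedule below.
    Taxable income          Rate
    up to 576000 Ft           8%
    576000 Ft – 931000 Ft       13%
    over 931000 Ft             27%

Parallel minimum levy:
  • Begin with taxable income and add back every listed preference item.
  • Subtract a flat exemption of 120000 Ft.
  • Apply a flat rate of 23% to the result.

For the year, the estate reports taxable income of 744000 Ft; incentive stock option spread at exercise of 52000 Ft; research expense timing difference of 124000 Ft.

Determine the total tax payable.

Regular tax:
  576000 Ft × 8% = 46080 Ft
  168000 Ft × 13% = 21840 Ft
  → 67920 Ft

Parallel minimum levy:
  Adjusted income: 744000 Ft + 52000 Ft + 124000 Ft = 920000 Ft
  Less exemption 120000 Ft → base 800000 Ft
  800000 Ft × 23% = 184000 Ft

184000 Ft > 67920 Ft, so the parallel minimum levy is the binding amount.

184000 Ft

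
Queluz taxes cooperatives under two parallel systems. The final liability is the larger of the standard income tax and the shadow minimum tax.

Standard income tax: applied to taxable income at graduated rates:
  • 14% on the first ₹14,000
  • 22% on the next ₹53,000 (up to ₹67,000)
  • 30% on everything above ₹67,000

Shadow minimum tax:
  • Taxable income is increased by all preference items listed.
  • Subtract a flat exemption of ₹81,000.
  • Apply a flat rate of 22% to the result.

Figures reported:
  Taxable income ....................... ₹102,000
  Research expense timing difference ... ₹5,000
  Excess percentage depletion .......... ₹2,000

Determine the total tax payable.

₹24,120

Shadow minimum tax:
  Adjusted income: ₹102,000 + ₹5,000 + ₹2,000 = ₹109,000
  Less exemption ₹81,000 → base ₹28,000
  ₹28,000 × 22% = ₹6,160

Standard income tax:
  ₹14,000 × 14% = ₹1,960
  ₹53,000 × 22% = ₹11,660
  ₹35,000 × 30% = ₹10,500
  → ₹24,120

₹24,120 > ₹6,160, so the standard income tax governs.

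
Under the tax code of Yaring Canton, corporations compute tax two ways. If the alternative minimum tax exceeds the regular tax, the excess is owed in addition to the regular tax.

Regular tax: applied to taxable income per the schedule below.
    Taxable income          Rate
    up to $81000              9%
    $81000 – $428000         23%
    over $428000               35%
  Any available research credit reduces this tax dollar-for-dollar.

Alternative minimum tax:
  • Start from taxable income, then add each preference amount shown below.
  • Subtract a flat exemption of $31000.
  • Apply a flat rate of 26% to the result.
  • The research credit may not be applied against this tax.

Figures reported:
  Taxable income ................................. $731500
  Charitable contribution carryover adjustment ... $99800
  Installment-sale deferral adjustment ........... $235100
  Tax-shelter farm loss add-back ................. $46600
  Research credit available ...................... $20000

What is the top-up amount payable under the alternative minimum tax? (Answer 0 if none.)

Regular tax:
  $81000 × 9% = $7290
  $347000 × 23% = $79810
  $303500 × 35% = $106225
  → $193325
  Less research credit $20000 → $173325

Alternative minimum tax:
  Adjusted income: $731500 + $99800 + $235100 + $46600 = $1113000
  Less exemption $31000 → base $1082000
  $1082000 × 26% = $281320

Excess of alternative minimum tax over regular tax: $281320 − $173325 = $107995.

$107995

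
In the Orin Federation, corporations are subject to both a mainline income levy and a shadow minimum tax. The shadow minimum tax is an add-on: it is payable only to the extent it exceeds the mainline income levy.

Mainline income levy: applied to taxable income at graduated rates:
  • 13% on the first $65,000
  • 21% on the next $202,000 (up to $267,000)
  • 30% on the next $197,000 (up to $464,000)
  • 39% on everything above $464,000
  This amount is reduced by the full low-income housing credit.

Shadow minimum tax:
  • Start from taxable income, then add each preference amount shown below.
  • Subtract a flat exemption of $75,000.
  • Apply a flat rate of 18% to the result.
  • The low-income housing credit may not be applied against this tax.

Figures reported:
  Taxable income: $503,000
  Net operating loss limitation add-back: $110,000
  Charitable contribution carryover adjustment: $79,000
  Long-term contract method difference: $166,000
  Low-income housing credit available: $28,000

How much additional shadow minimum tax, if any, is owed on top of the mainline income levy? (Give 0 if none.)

Shadow minimum tax:
  Adjusted income: $503,000 + $110,000 + $79,000 + $166,000 = $858,000
  Less exemption $75,000 → base $783,000
  $783,000 × 18% = $140,940

Mainline income levy:
  $65,000 × 13% = $8,450
  $202,000 × 21% = $42,420
  $197,000 × 30% = $59,100
  $39,000 × 39% = $15,210
  → $125,180
  Less low-income housing credit $28,000 → $97,180

Excess of shadow minimum tax over mainline income levy: $140,940 − $97,180 = $43,760.

$43,760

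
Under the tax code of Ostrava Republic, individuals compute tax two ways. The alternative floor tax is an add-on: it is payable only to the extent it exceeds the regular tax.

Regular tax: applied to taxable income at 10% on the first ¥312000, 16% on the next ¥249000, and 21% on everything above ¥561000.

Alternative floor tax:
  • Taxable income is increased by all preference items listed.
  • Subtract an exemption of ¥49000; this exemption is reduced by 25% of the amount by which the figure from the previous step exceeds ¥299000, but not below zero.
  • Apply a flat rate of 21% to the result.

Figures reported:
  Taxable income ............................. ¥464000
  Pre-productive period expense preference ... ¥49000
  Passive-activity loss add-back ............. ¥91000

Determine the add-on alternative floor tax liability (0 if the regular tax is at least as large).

¥71320

Alternative floor tax:
  Adjusted income: ¥464000 + ¥49000 + ¥91000 = ¥604000
  Exemption: 25% × (¥604000 − ¥299000) = ¥76250 ≥ ¥49000, so the exemption is fully phased out
  Base: ¥604000 − ¥0 = ¥604000
  ¥604000 × 21% = ¥126840

Regular tax:
  ¥312000 × 10% = ¥31200
  ¥152000 × 16% = ¥24320
  → ¥55520

Excess of alternative floor tax over regular tax: ¥126840 − ¥55520 = ¥71320.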